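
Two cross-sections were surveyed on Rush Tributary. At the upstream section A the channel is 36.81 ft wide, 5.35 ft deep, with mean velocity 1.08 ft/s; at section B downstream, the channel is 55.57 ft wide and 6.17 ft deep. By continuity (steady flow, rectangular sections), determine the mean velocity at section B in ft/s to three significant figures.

0.620 ft/s

Q = A₁V₁ = (36.81×5.35) × 1.08 = 212.7 ft³/s
A₂ = 55.57 × 6.17 = 342.9 ft²
V₂ = Q/A₂ = 212.7/342.9 = 0.6203 ft/s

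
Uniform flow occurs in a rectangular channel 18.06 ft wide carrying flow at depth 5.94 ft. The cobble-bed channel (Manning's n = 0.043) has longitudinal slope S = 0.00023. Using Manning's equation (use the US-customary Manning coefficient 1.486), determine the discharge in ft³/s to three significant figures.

A = b·y = 18.06 × 5.94 = 107.3 ft²
P = b + 2y = 18.06 + 2×5.94 = 29.94 ft
R = A/P = 107.3/29.94 = 3.583 ft
Q = (1.486/n)·A·R^(2/3)·S^(1/2) = (1.486/0.043) × 107.3 × 3.583^(2/3) × 0.00023^(1/2) = 131.6 ft³/s

132 ft³/s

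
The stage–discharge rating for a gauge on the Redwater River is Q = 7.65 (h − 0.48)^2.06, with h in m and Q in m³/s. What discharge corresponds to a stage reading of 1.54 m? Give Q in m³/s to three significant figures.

8.63 m³/s

Q = 7.65 × (1.54 − 0.48)^2.06 = 7.65 × 1.06^2.06 = 8.626 m³/s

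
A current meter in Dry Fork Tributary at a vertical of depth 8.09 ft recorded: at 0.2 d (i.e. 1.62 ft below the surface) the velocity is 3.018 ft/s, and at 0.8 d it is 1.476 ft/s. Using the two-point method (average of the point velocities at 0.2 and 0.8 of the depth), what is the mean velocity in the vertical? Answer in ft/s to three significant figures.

v̄ = (3.018 + 1.476) / 2 = 2.247 ft/s

2.25 ft/s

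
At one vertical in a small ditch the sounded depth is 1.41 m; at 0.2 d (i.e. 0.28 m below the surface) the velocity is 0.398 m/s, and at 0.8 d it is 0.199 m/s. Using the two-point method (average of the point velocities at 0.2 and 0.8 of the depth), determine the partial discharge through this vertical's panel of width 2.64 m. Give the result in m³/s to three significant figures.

1.11 m³/s

v̄ = (0.398 + 0.199) / 2 = 0.2985 m/s
q = v̄ × d × w = 0.2985 × 1.41 × 2.64 = 1.111 m³/s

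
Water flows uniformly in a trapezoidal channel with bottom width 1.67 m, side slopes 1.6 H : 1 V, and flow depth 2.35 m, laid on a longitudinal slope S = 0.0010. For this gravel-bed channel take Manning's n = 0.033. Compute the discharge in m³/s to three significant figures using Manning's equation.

13.9 m³/s

A = (b + z·y)·y = (1.67 + 1.6×2.35)×2.35 = 12.76 m²
P = b + 2y√(1+z²) = 1.67 + 2×2.35×√(1+1.6²) = 10.54 m
R = A/P = 12.76/10.54 = 1.211 m
Q = (1/n)·A·R^(2/3)·S^(1/2) = (1/0.033) × 12.76 × 1.211^(2/3) × 0.0010^(1/2) = 13.89 m³/s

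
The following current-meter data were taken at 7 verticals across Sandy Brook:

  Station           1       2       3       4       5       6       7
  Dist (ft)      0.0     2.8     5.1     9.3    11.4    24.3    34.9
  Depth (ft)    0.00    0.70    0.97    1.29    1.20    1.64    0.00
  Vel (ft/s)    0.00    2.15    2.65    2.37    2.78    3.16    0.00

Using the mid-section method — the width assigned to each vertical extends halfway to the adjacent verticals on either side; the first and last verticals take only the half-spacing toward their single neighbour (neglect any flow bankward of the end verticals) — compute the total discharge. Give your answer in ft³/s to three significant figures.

w_2 = (5.1 − 0.0)/2 = 2.55 ft; q_2 = 2.15 × 0.70 × 2.55 = 3.838 ft³/s
w_3 = (9.3 − 2.8)/2 = 3.25 ft; q_3 = 2.65 × 0.97 × 3.25 = 8.354 ft³/s
w_4 = (11.4 − 5.1)/2 = 3.15 ft; q_4 = 2.37 × 1.29 × 3.15 = 9.630 ft³/s
w_5 = (24.3 − 9.3)/2 = 7.5 ft; q_5 = 2.78 × 1.20 × 7.5 = 25.02 ft³/s
w_6 = (34.9 − 11.4)/2 = 11.75 ft; q_6 = 3.16 × 1.64 × 11.75 = 60.89 ft³/s
Stations 1, 7 contribute zero (depth or velocity is 0).
Q = Σ qᵢ = 107.7 ft³/s

108 ft³/s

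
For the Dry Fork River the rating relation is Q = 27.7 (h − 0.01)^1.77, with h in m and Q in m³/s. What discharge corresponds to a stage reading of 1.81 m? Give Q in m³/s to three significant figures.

78.4 m³/s

Q = 27.7 × (1.81 − 0.01)^1.77 = 27.7 × 1.8^1.77 = 78.40 m³/s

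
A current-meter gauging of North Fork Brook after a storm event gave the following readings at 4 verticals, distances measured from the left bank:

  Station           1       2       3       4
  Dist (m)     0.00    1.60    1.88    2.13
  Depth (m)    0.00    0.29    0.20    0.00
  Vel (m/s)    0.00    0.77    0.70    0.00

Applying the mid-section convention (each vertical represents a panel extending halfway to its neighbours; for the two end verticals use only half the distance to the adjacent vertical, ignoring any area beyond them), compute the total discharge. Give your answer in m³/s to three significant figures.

w_2 = (1.88 − 0.00)/2 = 0.94 m; q_2 = 0.77 × 0.29 × 0.94 = 0.2099 m³/s
w_3 = (2.13 − 1.60)/2 = 0.265 m; q_3 = 0.70 × 0.20 × 0.265 = 0.03710 m³/s
Stations 1, 4 contribute zero (depth or velocity is 0).
Q = Σ qᵢ = 0.2470 m³/s

0.247 m³/s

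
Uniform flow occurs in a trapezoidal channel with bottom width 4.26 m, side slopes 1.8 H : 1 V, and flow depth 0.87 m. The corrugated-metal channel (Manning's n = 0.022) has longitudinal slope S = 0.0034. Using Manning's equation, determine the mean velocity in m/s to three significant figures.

A = (b + z·y)·y = (4.26 + 1.8×0.87)×0.87 = 5.069 m²
P = b + 2y√(1+z²) = 4.26 + 2×0.87×√(1+1.8²) = 7.843 m
R = A/P = 5.069/7.843 = 0.6463 m
Q = (1/n)·A·R^(2/3)·S^(1/2) = (1/0.022) × 5.069 × 0.6463^(2/3) × 0.0034^(1/2) = 10.04 m³/s
V = Q/A = 10.04/5.069 = 1.981 m/s

1.98 m/s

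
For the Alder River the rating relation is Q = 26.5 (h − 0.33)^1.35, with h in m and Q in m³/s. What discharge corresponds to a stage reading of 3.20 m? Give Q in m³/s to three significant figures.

Q = 26.5 × (3.20 − 0.33)^1.35 = 26.5 × 2.87^1.35 = 110.0 m³/s

110 m³/s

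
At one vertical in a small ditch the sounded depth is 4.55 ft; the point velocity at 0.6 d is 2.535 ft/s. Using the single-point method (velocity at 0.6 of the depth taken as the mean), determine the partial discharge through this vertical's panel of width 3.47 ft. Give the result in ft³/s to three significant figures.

40.0 ft³/s

v̄ = v₀.₆ = 2.535 ft/s
q = v̄ × d × w = 2.535 × 4.55 × 3.47 = 40.02 ft³/s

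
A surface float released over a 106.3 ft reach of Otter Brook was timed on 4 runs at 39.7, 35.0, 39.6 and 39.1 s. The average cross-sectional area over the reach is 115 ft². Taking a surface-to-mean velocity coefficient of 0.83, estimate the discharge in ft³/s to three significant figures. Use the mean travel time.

t̄ = (39.7 + 35.0 + 39.6 + 39.1) / 4 = 38.35 s
v_surface = L / t̄ = 106.3 / 38.35 = 2.772 ft/s
v_mean = 0.83 × 2.772 = 2.301 ft/s
Q = A × v_mean = 115 × 2.301 = 264.6 ft³/s

265 ft³/s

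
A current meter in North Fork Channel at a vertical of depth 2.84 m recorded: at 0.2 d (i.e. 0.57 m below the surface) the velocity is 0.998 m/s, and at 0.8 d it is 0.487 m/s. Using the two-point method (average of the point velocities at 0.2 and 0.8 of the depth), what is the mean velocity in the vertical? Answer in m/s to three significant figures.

v̄ = (0.998 + 0.487) / 2 = 0.7425 m/s

0.743 m/s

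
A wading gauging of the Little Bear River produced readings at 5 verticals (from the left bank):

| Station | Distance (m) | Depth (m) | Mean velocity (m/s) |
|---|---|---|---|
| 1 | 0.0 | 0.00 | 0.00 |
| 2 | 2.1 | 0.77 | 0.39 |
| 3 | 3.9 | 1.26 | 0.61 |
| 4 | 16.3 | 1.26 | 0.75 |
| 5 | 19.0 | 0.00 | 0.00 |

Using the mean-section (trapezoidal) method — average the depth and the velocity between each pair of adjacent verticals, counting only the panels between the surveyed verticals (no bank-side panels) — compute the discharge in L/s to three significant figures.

Panel 1-2: Δb = 2.1 m, d̄ = (0.00+0.77)/2 = 0.385, v̄ = (0.00+0.39)/2 = 0.195 → q = 2.1×0.385×0.195 = 0.1577 m³/s
Panel 2-3: Δb = 1.8 m, d̄ = (0.77+1.26)/2 = 1.015, v̄ = (0.39+0.61)/2 = 0.5 → q = 1.8×1.015×0.5 = 0.9135 m³/s
Panel 3-4: Δb = 12.4 m, d̄ = (1.26+1.26)/2 = 1.26, v̄ = (0.61+0.75)/2 = 0.68 → q = 12.4×1.26×0.68 = 10.62 m³/s
Panel 4-5: Δb = 2.7 m, d̄ = (1.26+0.00)/2 = 0.63, v̄ = (0.75+0.00)/2 = 0.375 → q = 2.7×0.63×0.375 = 0.6379 m³/s
Q = Σ q = 12.33 m³/s
= 12.33 × 1000 = 12330 L/s

12300 L/s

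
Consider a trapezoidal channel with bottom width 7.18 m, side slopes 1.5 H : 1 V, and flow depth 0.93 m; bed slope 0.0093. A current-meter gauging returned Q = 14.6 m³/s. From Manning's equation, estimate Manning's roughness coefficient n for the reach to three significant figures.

0.0438

A = (b + z·y)·y = (7.18 + 1.5×0.93)×0.93 = 7.975 m²
P = b + 2y√(1+z²) = 7.18 + 2×0.93×√(1+1.5²) = 10.53 m
R = A/P = 7.975/10.53 = 0.7571 m
n = (1/Q)·A·R^(2/3)·S^(1/2) = (1/14.6) × 7.975 × 0.8307 × 0.09644 = 0.04376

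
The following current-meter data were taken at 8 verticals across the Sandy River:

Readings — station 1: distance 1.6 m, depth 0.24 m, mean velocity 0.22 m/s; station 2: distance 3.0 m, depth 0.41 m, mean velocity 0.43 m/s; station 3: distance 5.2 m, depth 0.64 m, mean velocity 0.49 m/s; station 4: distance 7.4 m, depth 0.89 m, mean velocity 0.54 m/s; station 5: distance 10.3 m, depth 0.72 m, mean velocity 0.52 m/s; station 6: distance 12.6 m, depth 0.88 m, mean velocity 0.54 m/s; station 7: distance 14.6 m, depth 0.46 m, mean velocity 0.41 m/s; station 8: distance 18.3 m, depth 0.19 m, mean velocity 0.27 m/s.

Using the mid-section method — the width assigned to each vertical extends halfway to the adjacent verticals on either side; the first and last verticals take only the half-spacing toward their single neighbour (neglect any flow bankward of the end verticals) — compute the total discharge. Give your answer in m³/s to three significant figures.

w_1 = (3.0 − 1.6)/2 = 0.7 m; q_1 = 0.22 × 0.24 × 0.7 = 0.03696 m³/s
w_2 = (5.2 − 1.6)/2 = 1.8 m; q_2 = 0.43 × 0.41 × 1.8 = 0.3173 m³/s
w_3 = (7.4 − 3.0)/2 = 2.2 m; q_3 = 0.49 × 0.64 × 2.2 = 0.6899 m³/s
w_4 = (10.3 − 5.2)/2 = 2.55 m; q_4 = 0.54 × 0.89 × 2.55 = 1.226 m³/s
w_5 = (12.6 − 7.4)/2 = 2.6 m; q_5 = 0.52 × 0.72 × 2.6 = 0.9734 m³/s
w_6 = (14.6 − 10.3)/2 = 2.15 m; q_6 = 0.54 × 0.88 × 2.15 = 1.022 m³/s
w_7 = (18.3 − 12.6)/2 = 2.85 m; q_7 = 0.41 × 0.46 × 2.85 = 0.5375 m³/s
w_8 = (18.3 − 14.6)/2 = 1.85 m; q_8 = 0.27 × 0.19 × 1.85 = 0.09491 m³/s
Q = Σ qᵢ = 4.897 m³/s

4.90 m³/s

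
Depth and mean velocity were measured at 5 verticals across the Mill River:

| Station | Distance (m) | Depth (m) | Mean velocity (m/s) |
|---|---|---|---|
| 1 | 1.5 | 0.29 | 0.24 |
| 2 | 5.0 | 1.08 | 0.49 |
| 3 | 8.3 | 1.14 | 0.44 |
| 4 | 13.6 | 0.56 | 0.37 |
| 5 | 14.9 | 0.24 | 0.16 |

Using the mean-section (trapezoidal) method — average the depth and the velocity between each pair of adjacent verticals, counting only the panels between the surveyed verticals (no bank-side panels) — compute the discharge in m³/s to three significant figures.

4.54 m³/s

Panel 1-2: Δb = 3.5 m, d̄ = (0.29+1.08)/2 = 0.685, v̄ = (0.24+0.49)/2 = 0.365 → q = 3.5×0.685×0.365 = 0.8751 m³/s
Panel 2-3: Δb = 3.3 m, d̄ = (1.08+1.14)/2 = 1.11, v̄ = (0.49+0.44)/2 = 0.465 → q = 3.3×1.11×0.465 = 1.703 m³/s
Panel 3-4: Δb = 5.3 m, d̄ = (1.14+0.56)/2 = 0.85, v̄ = (0.44+0.37)/2 = 0.405 → q = 5.3×0.85×0.405 = 1.825 m³/s
Panel 4-5: Δb = 1.3 m, d̄ = (0.56+0.24)/2 = 0.4, v̄ = (0.37+0.16)/2 = 0.265 → q = 1.3×0.4×0.265 = 0.1378 m³/s
Q = Σ q = 4.541 m³/s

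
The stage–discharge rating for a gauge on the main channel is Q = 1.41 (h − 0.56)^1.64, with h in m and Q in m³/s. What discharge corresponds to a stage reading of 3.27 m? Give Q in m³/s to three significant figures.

Q = 1.41 × (3.27 − 0.56)^1.64 = 1.41 × 2.71^1.64 = 7.233 m³/s

7.23 m³/s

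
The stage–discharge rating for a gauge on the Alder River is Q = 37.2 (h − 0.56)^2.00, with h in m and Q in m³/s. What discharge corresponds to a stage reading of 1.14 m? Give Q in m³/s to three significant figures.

Q = 37.2 × (1.14 − 0.56)^2.00 = 37.2 × 0.58^2.00 = 12.51 m³/s

12.5 m³/s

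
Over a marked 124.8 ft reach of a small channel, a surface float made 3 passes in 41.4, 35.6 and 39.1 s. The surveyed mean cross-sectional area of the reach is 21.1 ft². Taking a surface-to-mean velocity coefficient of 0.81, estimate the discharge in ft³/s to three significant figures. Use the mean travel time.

55.1 ft³/s

t̄ = (41.4 + 35.6 + 39.1) / 3 = 38.7 s
v_surface = L / t̄ = 124.8 / 38.7 = 3.225 ft/s
v_mean = 0.81 × 3.225 = 2.612 ft/s
Q = A × v_mean = 21.1 × 2.612 = 55.12 ft³/s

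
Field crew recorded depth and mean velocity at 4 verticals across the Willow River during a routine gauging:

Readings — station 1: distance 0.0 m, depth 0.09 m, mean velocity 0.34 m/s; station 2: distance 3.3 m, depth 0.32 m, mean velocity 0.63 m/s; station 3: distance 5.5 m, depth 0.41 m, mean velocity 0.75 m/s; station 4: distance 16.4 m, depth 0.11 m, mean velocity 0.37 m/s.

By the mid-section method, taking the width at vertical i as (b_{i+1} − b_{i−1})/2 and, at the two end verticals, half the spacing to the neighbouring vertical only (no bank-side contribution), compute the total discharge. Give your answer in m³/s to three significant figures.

2.84 m³/s

w_1 = (3.3 − 0.0)/2 = 1.65 m; q_1 = 0.34 × 0.09 × 1.65 = 0.05049 m³/s
w_2 = (5.5 − 0.0)/2 = 2.75 m; q_2 = 0.63 × 0.32 × 2.75 = 0.5544 m³/s
w_3 = (16.4 − 3.3)/2 = 6.55 m; q_3 = 0.75 × 0.41 × 6.55 = 2.014 m³/s
w_4 = (16.4 − 5.5)/2 = 5.45 m; q_4 = 0.37 × 0.11 × 5.45 = 0.2218 m³/s
Q = Σ qᵢ = 2.841 m³/s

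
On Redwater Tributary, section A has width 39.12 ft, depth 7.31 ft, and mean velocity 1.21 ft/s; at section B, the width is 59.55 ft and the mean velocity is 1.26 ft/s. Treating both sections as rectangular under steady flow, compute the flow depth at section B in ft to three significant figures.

4.61 ft

Q = A₁V₁ = (39.12×7.31) × 1.21 = 346.0 ft³/s
d₂ = Q/(b₂ V₂) = 346.0/(59.55×1.26) = 4.612 ft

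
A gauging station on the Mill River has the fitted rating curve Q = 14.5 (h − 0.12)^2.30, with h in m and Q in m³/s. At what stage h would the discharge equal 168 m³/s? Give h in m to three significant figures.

h − h₀ = (Q/C)^(1/b) = (168/14.5)^(1/2.30) = 2.901 m
h = 0.12 + 2.901 = 3.021 m

3.02 m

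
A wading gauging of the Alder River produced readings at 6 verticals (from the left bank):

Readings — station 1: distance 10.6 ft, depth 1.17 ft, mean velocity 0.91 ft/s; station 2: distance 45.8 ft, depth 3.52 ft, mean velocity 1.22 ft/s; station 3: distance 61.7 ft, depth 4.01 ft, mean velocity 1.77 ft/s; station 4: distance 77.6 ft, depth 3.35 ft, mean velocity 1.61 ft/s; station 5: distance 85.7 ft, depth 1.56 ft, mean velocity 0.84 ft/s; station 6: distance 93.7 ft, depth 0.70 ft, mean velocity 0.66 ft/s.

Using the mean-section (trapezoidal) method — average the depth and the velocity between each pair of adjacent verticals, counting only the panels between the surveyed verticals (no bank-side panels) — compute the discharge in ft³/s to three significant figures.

Panel 1-2: Δb = 35.2 ft, d̄ = (1.17+3.52)/2 = 2.345, v̄ = (0.91+1.22)/2 = 1.065 → q = 35.2×2.345×1.065 = 87.91 ft³/s
Panel 2-3: Δb = 15.9 ft, d̄ = (3.52+4.01)/2 = 3.765, v̄ = (1.22+1.77)/2 = 1.495 → q = 15.9×3.765×1.495 = 89.50 ft³/s
Panel 3-4: Δb = 15.9 ft, d̄ = (4.01+3.35)/2 = 3.68, v̄ = (1.77+1.61)/2 = 1.69 → q = 15.9×3.68×1.69 = 98.89 ft³/s
Panel 4-5: Δb = 8.1 ft, d̄ = (3.35+1.56)/2 = 2.455, v̄ = (1.61+0.84)/2 = 1.225 → q = 8.1×2.455×1.225 = 24.36 ft³/s
Panel 5-6: Δb = 8 ft, d̄ = (1.56+0.70)/2 = 1.13, v̄ = (0.84+0.66)/2 = 0.75 → q = 8×1.13×0.75 = 6.780 ft³/s
Q = Σ q = 307.4 ft³/s

307 ft³/s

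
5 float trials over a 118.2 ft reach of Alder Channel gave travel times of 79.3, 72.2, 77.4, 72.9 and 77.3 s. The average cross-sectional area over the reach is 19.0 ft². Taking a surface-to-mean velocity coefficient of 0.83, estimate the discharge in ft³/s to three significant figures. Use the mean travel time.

24.6 ft³/s

t̄ = (79.3 + 72.2 + 77.4 + 72.9 + 77.3) / 5 = 75.82 s
v_surface = L / t̄ = 118.2 / 75.82 = 1.559 ft/s
v_mean = 0.83 × 1.559 = 1.294 ft/s
Q = A × v_mean = 19.0 × 1.294 = 24.58 ft³/s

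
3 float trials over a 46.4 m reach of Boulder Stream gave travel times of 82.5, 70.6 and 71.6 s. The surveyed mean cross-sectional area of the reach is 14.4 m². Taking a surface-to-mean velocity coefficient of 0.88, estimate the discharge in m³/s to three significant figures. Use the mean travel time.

t̄ = (82.5 + 70.6 + 71.6) / 3 = 74.9 s
v_surface = L / t̄ = 46.4 / 74.9 = 0.6195 m/s
v_mean = 0.88 × 0.6195 = 0.5452 m/s
Q = A × v_mean = 14.4 × 0.5452 = 7.850 m³/s

7.85 m³/s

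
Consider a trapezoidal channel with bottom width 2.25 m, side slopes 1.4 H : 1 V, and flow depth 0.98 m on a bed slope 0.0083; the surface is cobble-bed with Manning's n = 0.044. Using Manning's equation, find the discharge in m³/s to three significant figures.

A = (b + z·y)·y = (2.25 + 1.4×0.98)×0.98 = 3.550 m²
P = b + 2y√(1+z²) = 2.25 + 2×0.98×√(1+1.4²) = 5.622 m
R = A/P = 3.550/5.622 = 0.6314 m
Q = (1/n)·A·R^(2/3)·S^(1/2) = (1/0.044) × 3.550 × 0.6314^(2/3) × 0.0083^(1/2) = 5.409 m³/s

5.41 m³/s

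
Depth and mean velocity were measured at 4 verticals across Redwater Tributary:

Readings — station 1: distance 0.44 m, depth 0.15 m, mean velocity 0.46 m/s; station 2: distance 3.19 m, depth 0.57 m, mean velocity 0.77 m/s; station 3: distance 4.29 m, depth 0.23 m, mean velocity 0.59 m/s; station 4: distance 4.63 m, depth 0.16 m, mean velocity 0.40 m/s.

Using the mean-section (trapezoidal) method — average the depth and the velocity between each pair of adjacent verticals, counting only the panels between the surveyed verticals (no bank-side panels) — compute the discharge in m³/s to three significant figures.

Panel 1-2: Δb = 2.75 m, d̄ = (0.15+0.57)/2 = 0.36, v̄ = (0.46+0.77)/2 = 0.615 → q = 2.75×0.36×0.615 = 0.6089 m³/s
Panel 2-3: Δb = 1.1 m, d̄ = (0.57+0.23)/2 = 0.4, v̄ = (0.77+0.59)/2 = 0.68 → q = 1.1×0.4×0.68 = 0.2992 m³/s
Panel 3-4: Δb = 0.34 m, d̄ = (0.23+0.16)/2 = 0.195, v̄ = (0.59+0.40)/2 = 0.495 → q = 0.34×0.195×0.495 = 0.03282 m³/s
Q = Σ q = 0.9409 m³/s

0.941 m³/s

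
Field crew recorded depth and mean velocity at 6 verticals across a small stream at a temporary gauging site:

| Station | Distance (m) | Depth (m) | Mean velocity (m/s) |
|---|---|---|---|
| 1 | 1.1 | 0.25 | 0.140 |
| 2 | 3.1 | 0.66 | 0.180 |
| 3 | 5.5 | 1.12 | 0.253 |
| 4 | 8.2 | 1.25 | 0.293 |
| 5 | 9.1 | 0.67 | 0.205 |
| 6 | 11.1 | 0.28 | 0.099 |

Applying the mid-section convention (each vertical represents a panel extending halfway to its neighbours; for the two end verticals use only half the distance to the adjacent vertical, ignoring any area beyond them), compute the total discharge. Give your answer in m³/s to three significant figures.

w_1 = (3.1 − 1.1)/2 = 1 m; q_1 = 0.140 × 0.25 × 1 = 0.03500 m³/s
w_2 = (5.5 − 1.1)/2 = 2.2 m; q_2 = 0.180 × 0.66 × 2.2 = 0.2614 m³/s
w_3 = (8.2 − 3.1)/2 = 2.55 m; q_3 = 0.253 × 1.12 × 2.55 = 0.7226 m³/s
w_4 = (9.1 − 5.5)/2 = 1.8 m; q_4 = 0.293 × 1.25 × 1.8 = 0.6593 m³/s
w_5 = (11.1 − 8.2)/2 = 1.45 m; q_5 = 0.205 × 0.67 × 1.45 = 0.1992 m³/s
w_6 = (11.1 − 9.1)/2 = 1 m; q_6 = 0.099 × 0.28 × 1 = 0.02772 m³/s
Q = Σ qᵢ = 1.905 m³/s

1.91 m³/s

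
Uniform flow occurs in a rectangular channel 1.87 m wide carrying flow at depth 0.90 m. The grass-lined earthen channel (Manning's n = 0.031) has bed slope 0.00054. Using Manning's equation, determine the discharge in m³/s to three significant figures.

0.750 m³/s

A = b·y = 1.87 × 0.90 = 1.683 m²
P = b + 2y = 1.87 + 2×0.90 = 3.670 m
R = A/P = 1.683/3.670 = 0.4586 m
Q = (1/n)·A·R^(2/3)·S^(1/2) = (1/0.031) × 1.683 × 0.4586^(2/3) × 0.00054^(1/2) = 0.7502 m³/s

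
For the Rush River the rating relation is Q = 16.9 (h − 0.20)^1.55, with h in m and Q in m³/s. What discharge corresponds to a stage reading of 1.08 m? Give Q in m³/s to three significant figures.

Q = 16.9 × (1.08 − 0.20)^1.55 = 16.9 × 0.88^1.55 = 13.86 m³/s

13.9 m³/s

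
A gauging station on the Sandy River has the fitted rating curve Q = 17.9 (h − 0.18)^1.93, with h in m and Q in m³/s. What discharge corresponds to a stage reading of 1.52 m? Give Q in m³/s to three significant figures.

Q = 17.9 × (1.52 − 0.18)^1.93 = 17.9 × 1.34^1.93 = 31.49 m³/s

31.5 m³/s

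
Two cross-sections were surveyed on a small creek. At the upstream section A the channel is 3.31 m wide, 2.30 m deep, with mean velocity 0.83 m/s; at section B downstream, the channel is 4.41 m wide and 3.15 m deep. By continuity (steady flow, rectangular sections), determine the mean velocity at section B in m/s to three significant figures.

0.455 m/s

Q = A₁V₁ = (3.31×2.30) × 0.83 = 6.319 m³/s
A₂ = 4.41 × 3.15 = 13.89 m²
V₂ = Q/A₂ = 6.319/13.89 = 0.4549 m/s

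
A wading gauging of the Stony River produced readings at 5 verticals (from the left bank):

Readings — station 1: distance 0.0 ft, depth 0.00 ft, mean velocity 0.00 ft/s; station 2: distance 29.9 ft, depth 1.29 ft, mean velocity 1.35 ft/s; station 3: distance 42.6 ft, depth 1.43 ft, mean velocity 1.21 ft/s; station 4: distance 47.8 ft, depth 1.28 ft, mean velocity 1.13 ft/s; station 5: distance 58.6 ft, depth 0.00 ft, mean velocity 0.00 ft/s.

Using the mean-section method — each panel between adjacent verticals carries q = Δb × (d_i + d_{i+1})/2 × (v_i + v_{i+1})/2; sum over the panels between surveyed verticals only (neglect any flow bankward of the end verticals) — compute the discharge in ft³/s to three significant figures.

47.3 ft³/s

Panel 1-2: Δb = 29.9 ft, d̄ = (0.00+1.29)/2 = 0.645, v̄ = (0.00+1.35)/2 = 0.675 → q = 29.9×0.645×0.675 = 13.02 ft³/s
Panel 2-3: Δb = 12.7 ft, d̄ = (1.29+1.43)/2 = 1.36, v̄ = (1.35+1.21)/2 = 1.28 → q = 12.7×1.36×1.28 = 22.11 ft³/s
Panel 3-4: Δb = 5.2 ft, d̄ = (1.43+1.28)/2 = 1.355, v̄ = (1.21+1.13)/2 = 1.17 → q = 5.2×1.355×1.17 = 8.244 ft³/s
Panel 4-5: Δb = 10.8 ft, d̄ = (1.28+0.00)/2 = 0.64, v̄ = (1.13+0.00)/2 = 0.565 → q = 10.8×0.64×0.565 = 3.905 ft³/s
Q = Σ q = 47.27 ft³/s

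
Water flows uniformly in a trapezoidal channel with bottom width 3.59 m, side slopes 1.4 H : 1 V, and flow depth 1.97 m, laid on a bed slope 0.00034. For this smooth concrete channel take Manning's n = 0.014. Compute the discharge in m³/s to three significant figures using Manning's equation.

A = (b + z·y)·y = (3.59 + 1.4×1.97)×1.97 = 12.51 m²
P = b + 2y√(1+z²) = 3.59 + 2×1.97×√(1+1.4²) = 10.37 m
R = A/P = 12.51/10.37 = 1.206 m
Q = (1/n)·A·R^(2/3)·S^(1/2) = (1/0.014) × 12.51 × 1.206^(2/3) × 0.00034^(1/2) = 18.66 m³/s

18.7 m³/s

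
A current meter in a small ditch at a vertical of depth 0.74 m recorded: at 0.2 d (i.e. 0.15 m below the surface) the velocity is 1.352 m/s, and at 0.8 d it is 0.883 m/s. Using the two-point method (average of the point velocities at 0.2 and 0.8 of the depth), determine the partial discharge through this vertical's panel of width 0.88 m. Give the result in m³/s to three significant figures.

0.728 m³/s

v̄ = (1.352 + 0.883) / 2 = 1.118 m/s
q = v̄ × d × w = 1.118 × 0.74 × 0.88 = 0.7277 m³/s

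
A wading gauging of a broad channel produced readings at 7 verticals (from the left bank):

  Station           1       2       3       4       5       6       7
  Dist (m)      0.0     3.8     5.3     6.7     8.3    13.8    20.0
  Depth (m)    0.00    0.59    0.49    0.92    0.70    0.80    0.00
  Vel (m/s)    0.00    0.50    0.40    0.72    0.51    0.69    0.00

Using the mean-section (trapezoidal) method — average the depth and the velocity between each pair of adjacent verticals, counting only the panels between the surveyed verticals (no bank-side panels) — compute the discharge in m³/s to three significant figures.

Panel 1-2: Δb = 3.8 m, d̄ = (0.00+0.59)/2 = 0.295, v̄ = (0.00+0.50)/2 = 0.25 → q = 3.8×0.295×0.25 = 0.2803 m³/s
Panel 2-3: Δb = 1.5 m, d̄ = (0.59+0.49)/2 = 0.54, v̄ = (0.50+0.40)/2 = 0.45 → q = 1.5×0.54×0.45 = 0.3645 m³/s
Panel 3-4: Δb = 1.4 m, d̄ = (0.49+0.92)/2 = 0.705, v̄ = (0.40+0.72)/2 = 0.56 → q = 1.4×0.705×0.56 = 0.5527 m³/s
Panel 4-5: Δb = 1.6 m, d̄ = (0.92+0.70)/2 = 0.81, v̄ = (0.72+0.51)/2 = 0.615 → q = 1.6×0.81×0.615 = 0.7970 m³/s
Panel 5-6: Δb = 5.5 m, d̄ = (0.70+0.80)/2 = 0.75, v̄ = (0.51+0.69)/2 = 0.6 → q = 5.5×0.75×0.6 = 2.475 m³/s
Panel 6-7: Δb = 6.2 m, d̄ = (0.80+0.00)/2 = 0.4, v̄ = (0.69+0.00)/2 = 0.345 → q = 6.2×0.4×0.345 = 0.8556 m³/s
Q = Σ q = 5.325 m³/s

5.33 m³/s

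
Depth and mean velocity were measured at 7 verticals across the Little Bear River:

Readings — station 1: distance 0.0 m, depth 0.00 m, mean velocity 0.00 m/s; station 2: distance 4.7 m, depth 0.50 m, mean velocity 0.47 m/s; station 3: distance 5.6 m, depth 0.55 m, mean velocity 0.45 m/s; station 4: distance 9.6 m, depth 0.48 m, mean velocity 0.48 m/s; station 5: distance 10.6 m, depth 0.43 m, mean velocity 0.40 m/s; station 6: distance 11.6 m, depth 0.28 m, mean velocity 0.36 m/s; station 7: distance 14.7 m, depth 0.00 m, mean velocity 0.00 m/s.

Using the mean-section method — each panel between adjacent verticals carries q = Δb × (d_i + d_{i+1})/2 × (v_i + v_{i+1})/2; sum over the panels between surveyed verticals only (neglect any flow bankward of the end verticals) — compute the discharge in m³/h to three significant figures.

6710 m³/h

Panel 1-2: Δb = 4.7 m, d̄ = (0.00+0.50)/2 = 0.25, v̄ = (0.00+0.47)/2 = 0.235 → q = 4.7×0.25×0.235 = 0.2761 m³/s
Panel 2-3: Δb = 0.9 m, d̄ = (0.50+0.55)/2 = 0.525, v̄ = (0.47+0.45)/2 = 0.46 → q = 0.9×0.525×0.46 = 0.2174 m³/s
Panel 3-4: Δb = 4 m, d̄ = (0.55+0.48)/2 = 0.515, v̄ = (0.45+0.48)/2 = 0.465 → q = 4×0.515×0.465 = 0.9579 m³/s
Panel 4-5: Δb = 1 m, d̄ = (0.48+0.43)/2 = 0.455, v̄ = (0.48+0.40)/2 = 0.44 → q = 1×0.455×0.44 = 0.2002 m³/s
Panel 5-6: Δb = 1 m, d̄ = (0.43+0.28)/2 = 0.355, v̄ = (0.40+0.36)/2 = 0.38 → q = 1×0.355×0.38 = 0.1349 m³/s
Panel 6-7: Δb = 3.1 m, d̄ = (0.28+0.00)/2 = 0.14, v̄ = (0.36+0.00)/2 = 0.18 → q = 3.1×0.14×0.18 = 0.07812 m³/s
Q = Σ q = 1.865 m³/s
= 1.865 × 3600 = 6713 m³/h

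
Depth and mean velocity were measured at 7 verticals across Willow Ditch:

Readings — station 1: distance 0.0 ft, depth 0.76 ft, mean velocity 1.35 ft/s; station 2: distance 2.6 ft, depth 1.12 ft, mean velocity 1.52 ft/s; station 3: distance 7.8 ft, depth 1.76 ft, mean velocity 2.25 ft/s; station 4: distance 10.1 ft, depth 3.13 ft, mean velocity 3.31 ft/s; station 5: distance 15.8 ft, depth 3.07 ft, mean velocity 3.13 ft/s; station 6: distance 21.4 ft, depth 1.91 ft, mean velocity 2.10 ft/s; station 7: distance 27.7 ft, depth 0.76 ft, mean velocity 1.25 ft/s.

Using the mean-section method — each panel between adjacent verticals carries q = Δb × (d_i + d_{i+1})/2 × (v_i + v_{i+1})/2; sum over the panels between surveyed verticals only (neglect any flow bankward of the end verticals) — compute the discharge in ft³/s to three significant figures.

141 ft³/s

Panel 1-2: Δb = 2.6 ft, d̄ = (0.76+1.12)/2 = 0.94, v̄ = (1.35+1.52)/2 = 1.435 → q = 2.6×0.94×1.435 = 3.507 ft³/s
Panel 2-3: Δb = 5.2 ft, d̄ = (1.12+1.76)/2 = 1.44, v̄ = (1.52+2.25)/2 = 1.885 → q = 5.2×1.44×1.885 = 14.11 ft³/s
Panel 3-4: Δb = 2.3 ft, d̄ = (1.76+3.13)/2 = 2.445, v̄ = (2.25+3.31)/2 = 2.78 → q = 2.3×2.445×2.78 = 15.63 ft³/s
Panel 4-5: Δb = 5.7 ft, d̄ = (3.13+3.07)/2 = 3.1, v̄ = (3.31+3.13)/2 = 3.22 → q = 5.7×3.1×3.22 = 56.90 ft³/s
Panel 5-6: Δb = 5.6 ft, d̄ = (3.07+1.91)/2 = 2.49, v̄ = (3.13+2.10)/2 = 2.615 → q = 5.6×2.49×2.615 = 36.46 ft³/s
Panel 6-7: Δb = 6.3 ft, d̄ = (1.91+0.76)/2 = 1.335, v̄ = (2.10+1.25)/2 = 1.675 → q = 6.3×1.335×1.675 = 14.09 ft³/s
Q = Σ q = 140.7 ft³/s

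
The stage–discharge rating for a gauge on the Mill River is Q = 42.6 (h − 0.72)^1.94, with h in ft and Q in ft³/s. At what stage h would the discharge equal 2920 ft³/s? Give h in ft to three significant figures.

h − h₀ = (Q/C)^(1/b) = (2920/42.6)^(1/1.94) = 8.838 ft
h = 0.72 + 8.838 = 9.558 ft

9.56 ft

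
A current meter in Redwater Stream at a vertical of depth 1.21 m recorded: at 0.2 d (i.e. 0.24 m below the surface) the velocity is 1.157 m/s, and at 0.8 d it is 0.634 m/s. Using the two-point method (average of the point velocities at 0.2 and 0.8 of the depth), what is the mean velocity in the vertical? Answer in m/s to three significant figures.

v̄ = (1.157 + 0.634) / 2 = 0.8955 m/s

0.896 m/s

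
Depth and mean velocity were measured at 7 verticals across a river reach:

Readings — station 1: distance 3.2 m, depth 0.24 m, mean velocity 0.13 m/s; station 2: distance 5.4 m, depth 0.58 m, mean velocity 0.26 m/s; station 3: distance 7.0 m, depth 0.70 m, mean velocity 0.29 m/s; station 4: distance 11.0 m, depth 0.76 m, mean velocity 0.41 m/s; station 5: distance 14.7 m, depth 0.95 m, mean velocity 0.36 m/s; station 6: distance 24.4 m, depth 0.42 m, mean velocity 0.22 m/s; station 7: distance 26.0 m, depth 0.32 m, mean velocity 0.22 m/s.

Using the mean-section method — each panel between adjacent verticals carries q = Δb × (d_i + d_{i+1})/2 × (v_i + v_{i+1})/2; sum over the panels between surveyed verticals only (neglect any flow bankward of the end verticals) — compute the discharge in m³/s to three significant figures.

4.75 m³/s

Panel 1-2: Δb = 2.2 m, d̄ = (0.24+0.58)/2 = 0.41, v̄ = (0.13+0.26)/2 = 0.195 → q = 2.2×0.41×0.195 = 0.1759 m³/s
Panel 2-3: Δb = 1.6 m, d̄ = (0.58+0.70)/2 = 0.64, v̄ = (0.26+0.29)/2 = 0.275 → q = 1.6×0.64×0.275 = 0.2816 m³/s
Panel 3-4: Δb = 4 m, d̄ = (0.70+0.76)/2 = 0.73, v̄ = (0.29+0.41)/2 = 0.35 → q = 4×0.73×0.35 = 1.022 m³/s
Panel 4-5: Δb = 3.7 m, d̄ = (0.76+0.95)/2 = 0.855, v̄ = (0.41+0.36)/2 = 0.385 → q = 3.7×0.855×0.385 = 1.218 m³/s
Panel 5-6: Δb = 9.7 m, d̄ = (0.95+0.42)/2 = 0.685, v̄ = (0.36+0.22)/2 = 0.29 → q = 9.7×0.685×0.29 = 1.927 m³/s
Panel 6-7: Δb = 1.6 m, d̄ = (0.42+0.32)/2 = 0.37, v̄ = (0.22+0.22)/2 = 0.22 → q = 1.6×0.37×0.22 = 0.1302 m³/s
Q = Σ q = 4.755 m³/s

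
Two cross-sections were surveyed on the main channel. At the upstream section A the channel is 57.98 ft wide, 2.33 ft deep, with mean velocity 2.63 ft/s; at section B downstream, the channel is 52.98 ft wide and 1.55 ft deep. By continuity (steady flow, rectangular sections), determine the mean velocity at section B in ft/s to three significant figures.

4.33 ft/s

Q = A₁V₁ = (57.98×2.33) × 2.63 = 355.3 ft³/s
A₂ = 52.98 × 1.55 = 82.12 ft²
V₂ = Q/A₂ = 355.3/82.12 = 4.327 ft/s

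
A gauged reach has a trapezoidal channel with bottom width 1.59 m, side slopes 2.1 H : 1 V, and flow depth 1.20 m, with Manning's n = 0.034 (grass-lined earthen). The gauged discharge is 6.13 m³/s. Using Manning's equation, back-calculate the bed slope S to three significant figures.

0.00294

A = (b + z·y)·y = (1.59 + 2.1×1.20)×1.20 = 4.932 m²
P = b + 2y√(1+z²) = 1.59 + 2×1.20×√(1+2.1²) = 7.172 m
R = A/P = 4.932/7.172 = 0.6876 m
S = (Q·n / (1·A·R^(2/3)))² = (6.13×0.034 / (1×4.932×0.7791))² = 0.002942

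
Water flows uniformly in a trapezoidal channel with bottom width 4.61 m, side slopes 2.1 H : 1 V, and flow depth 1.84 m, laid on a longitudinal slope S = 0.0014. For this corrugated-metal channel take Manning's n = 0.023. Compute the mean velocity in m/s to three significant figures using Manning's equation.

A = (b + z·y)·y = (4.61 + 2.1×1.84)×1.84 = 15.59 m²
P = b + 2y√(1+z²) = 4.61 + 2×1.84×√(1+2.1²) = 13.17 m
R = A/P = 15.59/13.17 = 1.184 m
Q = (1/n)·A·R^(2/3)·S^(1/2) = (1/0.023) × 15.59 × 1.184^(2/3) × 0.0014^(1/2) = 28.39 m³/s
V = Q/A = 28.39/15.59 = 1.821 m/s

1.82 m/s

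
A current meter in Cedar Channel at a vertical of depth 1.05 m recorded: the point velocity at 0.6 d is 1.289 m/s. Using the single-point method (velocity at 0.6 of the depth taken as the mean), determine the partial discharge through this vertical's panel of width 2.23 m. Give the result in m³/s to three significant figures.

3.02 m³/s

v̄ = v₀.₆ = 1.289 m/s
q = v̄ × d × w = 1.289 × 1.05 × 2.23 = 3.018 m³/s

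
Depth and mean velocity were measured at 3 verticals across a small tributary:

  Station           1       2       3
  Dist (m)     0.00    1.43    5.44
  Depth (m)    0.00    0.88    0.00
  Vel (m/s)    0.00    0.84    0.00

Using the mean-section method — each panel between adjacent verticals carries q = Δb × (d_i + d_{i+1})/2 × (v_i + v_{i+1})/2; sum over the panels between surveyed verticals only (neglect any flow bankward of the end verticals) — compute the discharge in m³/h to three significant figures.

3620 m³/h

Panel 1-2: Δb = 1.43 m, d̄ = (0.00+0.88)/2 = 0.44, v̄ = (0.00+0.84)/2 = 0.42 → q = 1.43×0.44×0.42 = 0.2643 m³/s
Panel 2-3: Δb = 4.01 m, d̄ = (0.88+0.00)/2 = 0.44, v̄ = (0.84+0.00)/2 = 0.42 → q = 4.01×0.44×0.42 = 0.7410 m³/s
Q = Σ q = 1.005 m³/s
= 1.005 × 3600 = 3619 m³/h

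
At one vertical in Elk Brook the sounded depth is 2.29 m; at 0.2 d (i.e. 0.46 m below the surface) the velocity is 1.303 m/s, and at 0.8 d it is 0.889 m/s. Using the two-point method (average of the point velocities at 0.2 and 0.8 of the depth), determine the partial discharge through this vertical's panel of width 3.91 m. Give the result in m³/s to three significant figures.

v̄ = (1.303 + 0.889) / 2 = 1.096 m/s
q = v̄ × d × w = 1.096 × 2.29 × 3.91 = 9.813 m³/s

9.81 m³/s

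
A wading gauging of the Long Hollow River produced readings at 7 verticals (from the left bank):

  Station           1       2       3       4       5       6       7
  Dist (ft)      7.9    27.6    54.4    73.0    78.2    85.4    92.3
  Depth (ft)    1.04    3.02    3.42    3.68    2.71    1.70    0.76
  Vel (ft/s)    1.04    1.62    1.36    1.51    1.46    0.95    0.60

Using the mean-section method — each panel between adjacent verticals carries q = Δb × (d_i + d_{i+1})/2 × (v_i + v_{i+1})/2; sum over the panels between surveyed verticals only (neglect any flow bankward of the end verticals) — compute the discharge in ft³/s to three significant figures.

Panel 1-2: Δb = 19.7 ft, d̄ = (1.04+3.02)/2 = 2.03, v̄ = (1.04+1.62)/2 = 1.33 → q = 19.7×2.03×1.33 = 53.19 ft³/s
Panel 2-3: Δb = 26.8 ft, d̄ = (3.02+3.42)/2 = 3.22, v̄ = (1.62+1.36)/2 = 1.49 → q = 26.8×3.22×1.49 = 128.6 ft³/s
Panel 3-4: Δb = 18.6 ft, d̄ = (3.42+3.68)/2 = 3.55, v̄ = (1.36+1.51)/2 = 1.435 → q = 18.6×3.55×1.435 = 94.75 ft³/s
Panel 4-5: Δb = 5.2 ft, d̄ = (3.68+2.71)/2 = 3.195, v̄ = (1.51+1.46)/2 = 1.485 → q = 5.2×3.195×1.485 = 24.67 ft³/s
Panel 5-6: Δb = 7.2 ft, d̄ = (2.71+1.70)/2 = 2.205, v̄ = (1.46+0.95)/2 = 1.205 → q = 7.2×2.205×1.205 = 19.13 ft³/s
Panel 6-7: Δb = 6.9 ft, d̄ = (1.70+0.76)/2 = 1.23, v̄ = (0.95+0.60)/2 = 0.775 → q = 6.9×1.23×0.775 = 6.577 ft³/s
Q = Σ q = 326.9 ft³/s

327 ft³/s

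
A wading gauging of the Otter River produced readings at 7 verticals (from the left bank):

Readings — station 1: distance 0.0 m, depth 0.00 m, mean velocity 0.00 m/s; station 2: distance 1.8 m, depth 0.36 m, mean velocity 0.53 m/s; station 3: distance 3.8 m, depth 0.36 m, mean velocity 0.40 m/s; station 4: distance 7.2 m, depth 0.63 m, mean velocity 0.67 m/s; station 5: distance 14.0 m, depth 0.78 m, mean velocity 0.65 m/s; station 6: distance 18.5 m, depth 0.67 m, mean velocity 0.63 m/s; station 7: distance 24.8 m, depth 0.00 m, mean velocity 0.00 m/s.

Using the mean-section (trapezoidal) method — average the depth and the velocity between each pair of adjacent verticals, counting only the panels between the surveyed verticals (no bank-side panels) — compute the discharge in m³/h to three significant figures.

26100 m³/h

Panel 1-2: Δb = 1.8 m, d̄ = (0.00+0.36)/2 = 0.18, v̄ = (0.00+0.53)/2 = 0.265 → q = 1.8×0.18×0.265 = 0.08586 m³/s
Panel 2-3: Δb = 2 m, d̄ = (0.36+0.36)/2 = 0.36, v̄ = (0.53+0.40)/2 = 0.465 → q = 2×0.36×0.465 = 0.3348 m³/s
Panel 3-4: Δb = 3.4 m, d̄ = (0.36+0.63)/2 = 0.495, v̄ = (0.40+0.67)/2 = 0.535 → q = 3.4×0.495×0.535 = 0.9004 m³/s
Panel 4-5: Δb = 6.8 m, d̄ = (0.63+0.78)/2 = 0.705, v̄ = (0.67+0.65)/2 = 0.66 → q = 6.8×0.705×0.66 = 3.164 m³/s
Panel 5-6: Δb = 4.5 m, d̄ = (0.78+0.67)/2 = 0.725, v̄ = (0.65+0.63)/2 = 0.64 → q = 4.5×0.725×0.64 = 2.088 m³/s
Panel 6-7: Δb = 6.3 m, d̄ = (0.67+0.00)/2 = 0.335, v̄ = (0.63+0.00)/2 = 0.315 → q = 6.3×0.335×0.315 = 0.6648 m³/s
Q = Σ q = 7.238 m³/s
= 7.238 × 3600 = 26060 m³/h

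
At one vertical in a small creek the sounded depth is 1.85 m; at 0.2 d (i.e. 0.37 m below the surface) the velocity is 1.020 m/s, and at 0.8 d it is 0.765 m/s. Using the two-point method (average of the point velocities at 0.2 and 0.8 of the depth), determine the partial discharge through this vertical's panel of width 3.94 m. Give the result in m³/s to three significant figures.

6.51 m³/s

v̄ = (1.020 + 0.765) / 2 = 0.8925 m/s
q = v̄ × d × w = 0.8925 × 1.85 × 3.94 = 6.505 m³/s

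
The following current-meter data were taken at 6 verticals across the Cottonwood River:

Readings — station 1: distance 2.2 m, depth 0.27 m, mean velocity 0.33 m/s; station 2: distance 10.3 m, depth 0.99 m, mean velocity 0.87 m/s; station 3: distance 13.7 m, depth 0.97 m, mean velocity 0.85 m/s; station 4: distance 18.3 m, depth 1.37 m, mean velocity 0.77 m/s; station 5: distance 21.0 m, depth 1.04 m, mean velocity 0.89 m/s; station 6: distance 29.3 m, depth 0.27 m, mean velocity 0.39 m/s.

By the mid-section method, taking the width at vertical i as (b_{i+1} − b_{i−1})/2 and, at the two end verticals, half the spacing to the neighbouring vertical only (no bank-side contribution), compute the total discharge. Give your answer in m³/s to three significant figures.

w_1 = (10.3 − 2.2)/2 = 4.05 m; q_1 = 0.33 × 0.27 × 4.05 = 0.3609 m³/s
w_2 = (13.7 − 2.2)/2 = 5.75 m; q_2 = 0.87 × 0.99 × 5.75 = 4.952 m³/s
w_3 = (18.3 − 10.3)/2 = 4 m; q_3 = 0.85 × 0.97 × 4 = 3.298 m³/s
w_4 = (21.0 − 13.7)/2 = 3.65 m; q_4 = 0.77 × 1.37 × 3.65 = 3.850 m³/s
w_5 = (29.3 − 18.3)/2 = 5.5 m; q_5 = 0.89 × 1.04 × 5.5 = 5.091 m³/s
w_6 = (29.3 − 21.0)/2 = 4.15 m; q_6 = 0.39 × 0.27 × 4.15 = 0.4370 m³/s
Q = Σ qᵢ = 17.99 m³/s

18.0 m³/s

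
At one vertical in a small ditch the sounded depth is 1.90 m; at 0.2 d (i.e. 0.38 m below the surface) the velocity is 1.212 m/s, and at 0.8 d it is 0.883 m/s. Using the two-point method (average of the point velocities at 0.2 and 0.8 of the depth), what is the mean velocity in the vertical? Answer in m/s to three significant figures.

1.05 m/s

v̄ = (1.212 + 0.883) / 2 = 1.048 m/s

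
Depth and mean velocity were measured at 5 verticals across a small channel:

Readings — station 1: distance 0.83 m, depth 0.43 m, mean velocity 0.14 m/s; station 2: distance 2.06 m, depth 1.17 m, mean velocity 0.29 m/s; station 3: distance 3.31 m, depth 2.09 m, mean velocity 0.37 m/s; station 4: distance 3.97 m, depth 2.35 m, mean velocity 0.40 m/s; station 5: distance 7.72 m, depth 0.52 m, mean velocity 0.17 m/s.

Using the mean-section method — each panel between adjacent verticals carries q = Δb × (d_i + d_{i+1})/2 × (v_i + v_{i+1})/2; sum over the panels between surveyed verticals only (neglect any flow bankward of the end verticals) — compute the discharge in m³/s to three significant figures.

Panel 1-2: Δb = 1.23 m, d̄ = (0.43+1.17)/2 = 0.8, v̄ = (0.14+0.29)/2 = 0.215 → q = 1.23×0.8×0.215 = 0.2116 m³/s
Panel 2-3: Δb = 1.25 m, d̄ = (1.17+2.09)/2 = 1.63, v̄ = (0.29+0.37)/2 = 0.33 → q = 1.25×1.63×0.33 = 0.6724 m³/s
Panel 3-4: Δb = 0.66 m, d̄ = (2.09+2.35)/2 = 2.22, v̄ = (0.37+0.40)/2 = 0.385 → q = 0.66×2.22×0.385 = 0.5641 m³/s
Panel 4-5: Δb = 3.75 m, d̄ = (2.35+0.52)/2 = 1.435, v̄ = (0.40+0.17)/2 = 0.285 → q = 3.75×1.435×0.285 = 1.534 m³/s
Q = Σ q = 2.982 m³/s

2.98 m³/s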